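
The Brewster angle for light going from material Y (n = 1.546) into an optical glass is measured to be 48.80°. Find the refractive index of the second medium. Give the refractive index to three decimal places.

n ≈ 1.766

Brewster's law: tan θ_B = n₂/n₁ (light incident in material Y, refracted into an optical glass).
n₂ = n₁ tan θ_B = 1.546 × tan 48.80° = 1.766.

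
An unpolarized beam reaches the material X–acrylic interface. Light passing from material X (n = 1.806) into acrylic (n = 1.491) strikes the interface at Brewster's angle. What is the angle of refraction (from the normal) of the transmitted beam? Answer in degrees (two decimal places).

θ_t ≈ 50.46°

tan θ_B = n₂/n₁ = 1.491/1.806 = 0.8256, so θ_B = 39.54°.
The refracted ray is perpendicular to the reflected ray, so θ_t = 90° − θ_B = 50.46°.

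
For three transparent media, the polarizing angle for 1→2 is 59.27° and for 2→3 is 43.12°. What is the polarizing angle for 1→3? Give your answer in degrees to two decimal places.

tan θ_B(1→2) = n₂/n₁ = tan 59.27° = 1.6822.
tan θ_B(2→3) = n₃/n₂ = tan 43.12° = 0.9364.
n₃/n₁ = 1.5753. Then tan θ_B(1→3) = n₃/n₁, so θ_B(1→3) = arctan(1.5753) = 57.59°.

θ_B ≈ 57.59°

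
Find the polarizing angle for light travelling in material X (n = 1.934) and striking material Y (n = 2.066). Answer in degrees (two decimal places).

The reflected p-component vanishes when tan θ_B = n₂/n₁.
Here n₂/n₁ = 2.066/1.934 = 1.0683, and Brewster's law gives tan θ_B = n₂/n₁.
So θ_B = arctan 1.0683 = 46.89°.

θ_B ≈ 46.89°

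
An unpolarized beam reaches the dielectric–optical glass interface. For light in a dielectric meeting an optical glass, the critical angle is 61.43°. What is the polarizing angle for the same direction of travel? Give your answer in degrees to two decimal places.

θ_B ≈ 41.29°

At the critical angle sin θ_c = n₂/n₁, giving n₂/n₁ = sin 61.43° = 0.8782.
Then tan θ_B = n₂/n₁ = 0.8782, so θ_B = arctan 0.8782 = 41.29°.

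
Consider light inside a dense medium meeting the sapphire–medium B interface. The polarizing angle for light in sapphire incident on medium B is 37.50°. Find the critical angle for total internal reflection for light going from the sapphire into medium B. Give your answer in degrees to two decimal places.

tan θ_B = n₂/n₁ = tan 37.50° = 0.7673.
Total internal reflection: sin θ_c = n₂/n₁ = 0.7673.
θ_c = arcsin(0.7673) = 50.11°.

θ_c ≈ 50.11°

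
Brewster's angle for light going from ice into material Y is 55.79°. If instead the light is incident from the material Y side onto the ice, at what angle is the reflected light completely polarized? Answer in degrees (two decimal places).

tan θ_B' = n₁/n₂ = 1/tan θ_B, so θ_B' = 90° − θ_B.
θ_B' = 90° − 55.79° = 34.21°.

θ_B' ≈ 34.21°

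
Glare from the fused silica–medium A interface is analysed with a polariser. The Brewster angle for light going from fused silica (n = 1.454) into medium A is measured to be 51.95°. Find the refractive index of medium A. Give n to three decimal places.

Full polarization of the reflected beam means tan θ_B = n₂/n₁, where n₁ is the incident medium (fused silica).
n₂ = n₁ tan θ_B = 1.454 × tan 51.95° = 1.858.

n ≈ 1.858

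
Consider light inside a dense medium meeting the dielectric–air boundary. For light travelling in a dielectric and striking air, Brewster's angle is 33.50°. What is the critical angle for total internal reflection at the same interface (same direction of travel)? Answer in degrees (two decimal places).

From Brewster, n₂/n₁ = tan θ_B = tan 33.50° = 0.6619.
Then sin θ_c = n₂/n₁ = 0.6619, so θ_c = arcsin 0.6619 = 41.44°.

θ_c ≈ 41.44°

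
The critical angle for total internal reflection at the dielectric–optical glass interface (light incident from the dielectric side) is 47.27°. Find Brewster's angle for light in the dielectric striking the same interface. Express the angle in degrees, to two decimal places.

n₂/n₁ = sin θ_c = sin 47.27° = 0.7346.
tan θ_B equals the same ratio, so θ_B = arctan(0.7346) = 36.30°.

θ_B ≈ 36.30°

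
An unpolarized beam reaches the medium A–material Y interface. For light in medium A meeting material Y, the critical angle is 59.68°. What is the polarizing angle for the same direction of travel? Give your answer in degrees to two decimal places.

sin θ_c = n₂/n₁, so n₂/n₁ = sin 59.68° = 0.8632.
Brewster: tan θ_B = n₂/n₁ = 0.8632.
θ_B = arctan(0.8632) = 40.80°.

θ_B ≈ 40.80°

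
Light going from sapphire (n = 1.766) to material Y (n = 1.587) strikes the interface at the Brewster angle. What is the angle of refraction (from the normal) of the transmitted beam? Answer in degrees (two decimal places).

θ_t ≈ 48.06°

tan θ_B = n₂/n₁ = 1.587/1.766 = 0.8986, so θ_B = 41.94°.
The refracted ray is perpendicular to the reflected ray, so θ_t = 90° − θ_B = 48.06°.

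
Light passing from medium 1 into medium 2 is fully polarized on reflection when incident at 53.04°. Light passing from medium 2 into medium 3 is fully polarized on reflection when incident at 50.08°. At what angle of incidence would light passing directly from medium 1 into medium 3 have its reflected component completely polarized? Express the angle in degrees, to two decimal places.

θ_B ≈ 57.81°

tan θ_B(1→2) = n₂/n₁ = tan 53.04° = 1.3290.
tan θ_B(2→3) = n₃/n₂ = tan 50.08° = 1.1951.
n₃/n₁ = 1.5883. Then tan θ_B(1→3) = n₃/n₁, so θ_B(1→3) = arctan(1.5883) = 57.81°.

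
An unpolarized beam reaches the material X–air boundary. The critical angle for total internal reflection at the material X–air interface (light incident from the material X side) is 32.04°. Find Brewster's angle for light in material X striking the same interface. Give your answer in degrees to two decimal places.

At the critical angle sin θ_c = n₂/n₁, giving n₂/n₁ = sin 32.04° = 0.5305.
Then tan θ_B = n₂/n₁ = 0.5305, so θ_B = arctan 0.5305 = 27.95°.

θ_B ≈ 27.95°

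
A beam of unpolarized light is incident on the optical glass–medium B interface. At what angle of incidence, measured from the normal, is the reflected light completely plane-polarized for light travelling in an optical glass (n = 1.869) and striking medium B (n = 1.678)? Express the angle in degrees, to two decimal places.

tan θ_B = n₂/n₁ = 1.678/1.869 = 0.8978. Taking the arctangent, θ_B = 41.92°.

θ_B ≈ 41.92°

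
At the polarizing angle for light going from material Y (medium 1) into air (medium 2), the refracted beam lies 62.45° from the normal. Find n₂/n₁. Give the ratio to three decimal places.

θ_B + θ_t = 90°, so θ_B = 90° − 62.45° = 27.55°.
Then n₂/n₁ = tan θ_B = tan 27.55° = 0.522.

n₂/n₁ ≈ 0.522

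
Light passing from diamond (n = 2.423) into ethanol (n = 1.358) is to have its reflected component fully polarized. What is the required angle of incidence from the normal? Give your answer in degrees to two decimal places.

tan θ_B = n₂/n₁ = 1.358/2.423 = 0.5605. Taking the arctangent, θ_B = 29.27°.

θ_B ≈ 29.27°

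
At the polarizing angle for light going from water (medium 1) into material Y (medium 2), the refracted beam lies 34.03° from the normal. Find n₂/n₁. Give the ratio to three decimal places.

θ_B + θ_t = 90°, so θ_B = 90° − 34.03° = 55.97°.
Then n₂/n₁ = tan θ_B = tan 55.97° = 1.481.

n₂/n₁ ≈ 1.481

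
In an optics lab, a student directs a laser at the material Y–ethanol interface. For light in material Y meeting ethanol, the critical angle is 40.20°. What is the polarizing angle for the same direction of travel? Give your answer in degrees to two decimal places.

θ_B ≈ 32.84°

At the critical angle sin θ_c = n₂/n₁, giving n₂/n₁ = sin 40.20° = 0.6455.
Then tan θ_B = n₂/n₁ = 0.6455, so θ_B = arctan 0.6455 = 32.84°.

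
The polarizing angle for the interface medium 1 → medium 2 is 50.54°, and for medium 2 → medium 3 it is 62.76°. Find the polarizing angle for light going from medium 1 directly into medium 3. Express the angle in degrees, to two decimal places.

θ_B ≈ 67.03°

Each Brewster angle gives a ratio: n₂/n₁ = tan 50.54° = 1.2148, n₃/n₂ = tan 62.76° = 1.9425.
n₃/n₁ = 2.3597. Then tan θ_B(1→3) = n₃/n₁, so θ_B(1→3) = arctan(2.3597) = 67.03°.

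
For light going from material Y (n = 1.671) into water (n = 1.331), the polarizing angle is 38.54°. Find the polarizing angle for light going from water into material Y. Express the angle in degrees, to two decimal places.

θ_B' ≈ 51.46°

tan θ_B' = n₁/n₂ = 1/tan θ_B, so θ_B' = 90° − θ_B.
θ_B' = 90° − 38.54° = 51.46°.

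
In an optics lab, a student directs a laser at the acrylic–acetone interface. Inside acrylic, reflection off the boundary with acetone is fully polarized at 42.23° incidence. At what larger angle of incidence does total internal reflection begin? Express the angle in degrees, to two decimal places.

From Brewster, n₂/n₁ = tan θ_B = tan 42.23° = 0.9077.
Then sin θ_c = n₂/n₁ = 0.9077, so θ_c = arcsin 0.9077 = 65.19°.

θ_c ≈ 65.19°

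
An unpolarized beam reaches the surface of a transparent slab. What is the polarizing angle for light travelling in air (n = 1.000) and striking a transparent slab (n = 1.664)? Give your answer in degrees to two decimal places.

θ_B ≈ 59.00°

The reflected p-component vanishes when tan θ_B = n₂/n₁.
Brewster's condition: tan θ_B = n₂/n₁ = 1.664/1.000 = 1.6640.
So θ_B = arctan 1.6640 = 59.00°.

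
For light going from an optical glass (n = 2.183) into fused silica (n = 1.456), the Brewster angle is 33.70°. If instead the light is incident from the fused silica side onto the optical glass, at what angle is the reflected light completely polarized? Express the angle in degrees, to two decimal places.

θ_B' ≈ 56.30°

Reversing the direction swaps n₁ and n₂, so tan θ_B' = 1/tan θ_B and θ_B' = 90° − θ_B.
Hence θ_B' = 90° − 33.70° = 56.30°.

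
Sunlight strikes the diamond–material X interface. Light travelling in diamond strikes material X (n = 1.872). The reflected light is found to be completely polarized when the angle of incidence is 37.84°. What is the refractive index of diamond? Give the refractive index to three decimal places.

n ≈ 2.410

Brewster's law: tan θ_B = n₂/n₁ (light incident in diamond, refracted into material X).
n₁ = n₂ / tan θ_B = 1.872 / tan 37.84° = 2.410.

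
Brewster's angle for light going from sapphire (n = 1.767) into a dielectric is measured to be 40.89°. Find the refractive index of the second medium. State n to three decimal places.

Full polarization of the reflected beam means tan θ_B = n₂/n₁, where n₁ is the incident medium (sapphire).
n₂ = n₁ tan θ_B = 1.767 × tan 40.89° = 1.530.

n ≈ 1.530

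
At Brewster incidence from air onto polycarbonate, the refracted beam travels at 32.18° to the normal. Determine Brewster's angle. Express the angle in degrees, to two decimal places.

Since the reflected and refracted rays are at right angles at the polarizing angle, θ_B + θ_t = 90°.
θ_B = 90° − 32.18° = 57.82°.

θ_B ≈ 57.82°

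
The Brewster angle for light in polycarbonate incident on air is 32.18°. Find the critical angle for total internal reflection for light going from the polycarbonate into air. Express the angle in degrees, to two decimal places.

From Brewster, n₂/n₁ = tan θ_B = tan 32.18° = 0.6292.
Then sin θ_c = n₂/n₁ = 0.6292, so θ_c = arcsin 0.6292 = 38.99°.

θ_c ≈ 38.99°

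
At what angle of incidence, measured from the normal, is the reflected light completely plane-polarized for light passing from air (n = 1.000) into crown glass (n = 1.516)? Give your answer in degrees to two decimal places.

θ_B ≈ 56.59°

Here n₂/n₁ = 1.516/1.000 = 1.5160, and Brewster's law gives tan θ_B = n₂/n₁.
θ_B = arctan(1.5160) = 56.59°.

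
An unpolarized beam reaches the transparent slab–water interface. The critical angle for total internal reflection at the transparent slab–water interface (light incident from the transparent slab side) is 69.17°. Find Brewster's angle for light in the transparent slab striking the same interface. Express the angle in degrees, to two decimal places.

θ_B ≈ 43.07°

At the critical angle sin θ_c = n₂/n₁, giving n₂/n₁ = sin 69.17° = 0.9346.
Then tan θ_B = n₂/n₁ = 0.9346, so θ_B = arctan 0.9346 = 43.07°.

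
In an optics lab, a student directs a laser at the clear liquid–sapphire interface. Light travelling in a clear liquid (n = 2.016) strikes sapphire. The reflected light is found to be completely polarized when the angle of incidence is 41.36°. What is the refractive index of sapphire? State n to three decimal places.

At Brewster's angle, tan θ_B = n₂/n₁ with n₁ on the incident side (a clear liquid) and n₂ on the transmitted side (sapphire).
n₂ = n₁ tan θ_B = 2.016 × tan 41.36° = 1.775.

n ≈ 1.775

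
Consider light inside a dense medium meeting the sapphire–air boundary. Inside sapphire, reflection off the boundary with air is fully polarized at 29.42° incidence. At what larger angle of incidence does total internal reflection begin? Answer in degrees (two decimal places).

From Brewster, n₂/n₁ = tan θ_B = tan 29.42° = 0.5639.
Then sin θ_c = n₂/n₁ = 0.5639, so θ_c = arcsin 0.5639 = 34.33°.

θ_c ≈ 34.33°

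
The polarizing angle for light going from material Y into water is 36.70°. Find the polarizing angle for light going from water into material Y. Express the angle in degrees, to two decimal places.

Reversing the direction swaps n₁ and n₂, so tan θ_B' = 1/tan θ_B and θ_B' = 90° − θ_B.
Hence θ_B' = 90° − 36.70° = 53.30°.

θ_B' ≈ 53.30°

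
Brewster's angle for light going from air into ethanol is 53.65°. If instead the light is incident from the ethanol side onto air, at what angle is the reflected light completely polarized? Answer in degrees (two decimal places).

θ_B' ≈ 36.35°

The two Brewster angles are complementary: θ_B' = 90° − θ_B = 90° − 53.65° = 36.35°.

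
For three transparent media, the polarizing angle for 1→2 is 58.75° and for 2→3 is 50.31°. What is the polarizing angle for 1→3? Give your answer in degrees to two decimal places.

Each Brewster angle gives a ratio: n₂/n₁ = tan 58.75° = 1.6479, n₃/n₂ = tan 50.31° = 1.2049.
Multiplying, n₃/n₁ = 1.6479 × 1.2049 = 1.9857, and θ_B(1→3) = arctan 1.9857 = 63.27°.

θ_B ≈ 63.27°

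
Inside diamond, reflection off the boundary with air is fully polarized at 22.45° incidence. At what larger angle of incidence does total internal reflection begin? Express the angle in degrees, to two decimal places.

tan θ_B = n₂/n₁ = tan 22.45° = 0.4132.
Total internal reflection: sin θ_c = n₂/n₁ = 0.4132.
θ_c = arcsin(0.4132) = 24.41°.

θ_c ≈ 24.41°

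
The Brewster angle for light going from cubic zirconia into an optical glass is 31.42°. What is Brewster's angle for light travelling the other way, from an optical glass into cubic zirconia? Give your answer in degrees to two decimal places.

tan θ_B' = n₁/n₂ = 1/tan θ_B, so θ_B' = 90° − θ_B.
θ_B' = 90° − 31.42° = 58.58°.

θ_B' ≈ 58.58°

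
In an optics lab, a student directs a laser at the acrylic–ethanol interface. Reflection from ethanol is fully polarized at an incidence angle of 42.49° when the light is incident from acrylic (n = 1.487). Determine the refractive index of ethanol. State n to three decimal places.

n ≈ 1.362

Full polarization of the reflected beam means tan θ_B = n₂/n₁, where n₁ is the incident medium (acrylic).
n₂ = n₁ tan θ_B = 1.487 × tan 42.49° = 1.362.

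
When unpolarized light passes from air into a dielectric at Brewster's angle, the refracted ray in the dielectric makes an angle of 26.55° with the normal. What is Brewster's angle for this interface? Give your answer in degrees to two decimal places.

θ_B ≈ 63.45°

Brewster's condition makes the reflected and refracted beams perpendicular: θ_B + θ_t = 90°.
θ_B = 90° − 26.55° = 63.45°.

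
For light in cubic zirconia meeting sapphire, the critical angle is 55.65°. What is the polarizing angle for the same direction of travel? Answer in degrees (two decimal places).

θ_B ≈ 39.54°

n₂/n₁ = sin θ_c = sin 55.65° = 0.8256.
tan θ_B equals the same ratio, so θ_B = arctan(0.8256) = 39.54°.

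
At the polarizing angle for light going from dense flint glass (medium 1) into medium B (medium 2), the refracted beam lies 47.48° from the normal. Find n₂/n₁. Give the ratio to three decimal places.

n₂/n₁ ≈ 0.917

At Brewster incidence θ_B = 90° − θ_t = 90° − 47.48° = 42.52°.
tan θ_B = n₂/n₁, so n₂/n₁ = tan 42.52° = 0.917.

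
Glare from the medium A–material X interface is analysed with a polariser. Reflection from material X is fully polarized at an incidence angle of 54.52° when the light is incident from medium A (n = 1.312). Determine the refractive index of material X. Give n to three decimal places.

At the Brewster angle, tan θ_B = n₂/n₁ with n₁ on the incident side (medium A) and n₂ on the transmitted side (material X).
n₂ = n₁ tan θ_B = 1.312 × tan 54.52° = 1.841.

n ≈ 1.841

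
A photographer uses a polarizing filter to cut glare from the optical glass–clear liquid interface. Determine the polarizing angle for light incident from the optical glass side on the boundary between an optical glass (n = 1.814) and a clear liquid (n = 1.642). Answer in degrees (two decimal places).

At Brewster's angle the reflected and refracted rays are perpendicular, which with Snell's law gives tan θ_B = n₂/n₁.
Here n₂/n₁ = 1.642/1.814 = 0.9052, and Brewster's law gives tan θ_B = n₂/n₁.
θ_B = arctan(0.9052) = 42.15°.

θ_B ≈ 42.15°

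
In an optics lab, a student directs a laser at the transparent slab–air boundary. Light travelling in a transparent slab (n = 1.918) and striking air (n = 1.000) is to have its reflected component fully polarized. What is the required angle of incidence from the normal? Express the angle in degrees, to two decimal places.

θ_B ≈ 27.54°

Brewster's condition: tan θ_B = n₂/n₁ = 1.000/1.918 = 0.5214.
θ_B = arctan(0.5214) = 27.54°.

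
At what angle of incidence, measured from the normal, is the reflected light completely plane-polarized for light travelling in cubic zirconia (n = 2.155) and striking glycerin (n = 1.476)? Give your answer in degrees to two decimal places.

Here n₂/n₁ = 1.476/2.155 = 0.6849, and Brewster's law gives tan θ_B = n₂/n₁. Taking the arctangent, θ_B = 34.41°.

θ_B ≈ 34.41°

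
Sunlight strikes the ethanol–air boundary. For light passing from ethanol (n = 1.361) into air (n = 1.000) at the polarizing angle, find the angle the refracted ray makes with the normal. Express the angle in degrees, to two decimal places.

θ_t ≈ 53.69°

tan θ_B = n₂/n₁ = 1.000/1.361 = 0.7348, so θ_B = 36.31°.
Since θ_B + θ_t = 90° at Brewster incidence, θ_t = 90° − 36.31° = 53.69°.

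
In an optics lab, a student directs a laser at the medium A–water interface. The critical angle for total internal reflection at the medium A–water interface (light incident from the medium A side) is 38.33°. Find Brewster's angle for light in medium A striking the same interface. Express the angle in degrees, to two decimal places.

θ_B ≈ 31.81°

n₂/n₁ = sin θ_c = sin 38.33° = 0.6202.
tan θ_B equals the same ratio, so θ_B = arctan(0.6202) = 31.81°.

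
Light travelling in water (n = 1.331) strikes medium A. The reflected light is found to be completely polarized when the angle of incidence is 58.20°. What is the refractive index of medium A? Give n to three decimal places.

Full polarization of the reflected beam means tan θ_B = n₂/n₁, where n₁ is the incident medium (water).
n₂ = n₁ tan θ_B = 1.331 × tan 58.20° = 2.147.

n ≈ 2.147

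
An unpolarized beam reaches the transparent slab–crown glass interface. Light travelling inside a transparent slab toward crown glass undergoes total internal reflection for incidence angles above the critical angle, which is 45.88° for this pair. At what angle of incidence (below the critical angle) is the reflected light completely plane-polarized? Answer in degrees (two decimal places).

sin θ_c = n₂/n₁, so n₂/n₁ = sin 45.88° = 0.7179.
Brewster: tan θ_B = n₂/n₁ = 0.7179.
θ_B = arctan(0.7179) = 35.67°.

θ_B ≈ 35.67°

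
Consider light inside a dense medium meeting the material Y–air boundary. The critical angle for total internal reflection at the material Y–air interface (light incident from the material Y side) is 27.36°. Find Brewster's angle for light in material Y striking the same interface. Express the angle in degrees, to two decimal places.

θ_B ≈ 24.68°

sin θ_c = n₂/n₁, so n₂/n₁ = sin 27.36° = 0.4596.
Brewster: tan θ_B = n₂/n₁ = 0.4596.
θ_B = arctan(0.4596) = 24.68°.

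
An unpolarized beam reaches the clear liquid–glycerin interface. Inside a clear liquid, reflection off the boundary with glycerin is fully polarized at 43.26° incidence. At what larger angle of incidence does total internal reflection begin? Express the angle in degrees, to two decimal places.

θ_c ≈ 70.23°

n₂/n₁ = tan 43.26° = 0.9410; the critical angle satisfies sin θ_c = n₂/n₁.
θ_c = arcsin(0.9410) = 70.23°.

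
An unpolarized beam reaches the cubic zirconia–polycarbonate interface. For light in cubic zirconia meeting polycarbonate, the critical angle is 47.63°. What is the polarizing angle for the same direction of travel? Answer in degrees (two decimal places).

n₂/n₁ = sin θ_c = sin 47.63° = 0.7388.
tan θ_B equals the same ratio, so θ_B = arctan(0.7388) = 36.46°.

θ_B ≈ 36.46°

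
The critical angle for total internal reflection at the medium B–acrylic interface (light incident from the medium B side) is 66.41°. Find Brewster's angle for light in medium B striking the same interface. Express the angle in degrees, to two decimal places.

θ_B ≈ 42.50°

At the critical angle sin θ_c = n₂/n₁, giving n₂/n₁ = sin 66.41° = 0.9164.
Then tan θ_B = n₂/n₁ = 0.9164, so θ_B = arctan 0.9164 = 42.50°.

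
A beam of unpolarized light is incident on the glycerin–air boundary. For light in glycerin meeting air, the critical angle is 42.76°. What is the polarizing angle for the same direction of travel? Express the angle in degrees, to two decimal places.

θ_B ≈ 34.17°

sin θ_c = n₂/n₁, so n₂/n₁ = sin 42.76° = 0.6789.
Brewster: tan θ_B = n₂/n₁ = 0.6789.
θ_B = arctan(0.6789) = 34.17°.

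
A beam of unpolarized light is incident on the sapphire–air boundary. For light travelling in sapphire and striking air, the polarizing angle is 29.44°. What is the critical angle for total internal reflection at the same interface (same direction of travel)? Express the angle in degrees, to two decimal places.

tan θ_B = n₂/n₁ = tan 29.44° = 0.5644.
Total internal reflection: sin θ_c = n₂/n₁ = 0.5644.
θ_c = arcsin(0.5644) = 34.36°.

θ_c ≈ 34.36°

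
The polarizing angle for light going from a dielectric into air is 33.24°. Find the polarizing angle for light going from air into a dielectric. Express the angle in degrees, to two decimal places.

θ_B' ≈ 56.76°

The two Brewster angles are complementary: θ_B' = 90° − θ_B = 90° − 33.24° = 56.76°.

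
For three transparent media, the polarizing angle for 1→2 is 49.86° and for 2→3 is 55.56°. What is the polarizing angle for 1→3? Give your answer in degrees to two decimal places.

θ_B ≈ 59.96°

tan θ_B(1→2) = n₂/n₁ = tan 49.86° = 1.1859.
tan θ_B(2→3) = n₃/n₂ = tan 55.56° = 1.4583.
n₃/n₁ = 1.7293. Then tan θ_B(1→3) = n₃/n₁, so θ_B(1→3) = arctan(1.7293) = 59.96°.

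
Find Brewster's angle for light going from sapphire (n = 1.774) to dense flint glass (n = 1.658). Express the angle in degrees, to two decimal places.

The reflected p-component vanishes when tan θ_B = n₂/n₁.
Brewster's condition: tan θ_B = n₂/n₁ = 1.658/1.774 = 0.9346.
θ_B = arctan(0.9346) = 43.06°.

θ_B ≈ 43.06°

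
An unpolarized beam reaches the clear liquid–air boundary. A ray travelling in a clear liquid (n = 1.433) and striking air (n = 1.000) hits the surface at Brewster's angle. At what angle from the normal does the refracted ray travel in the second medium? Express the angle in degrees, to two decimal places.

θ_t ≈ 55.09°

tan θ_B = n₂/n₁ = 1.000/1.433 = 0.6978, so θ_B = 34.91°.
Since θ_B + θ_t = 90° at Brewster incidence, θ_t = 90° − 34.91° = 55.09°.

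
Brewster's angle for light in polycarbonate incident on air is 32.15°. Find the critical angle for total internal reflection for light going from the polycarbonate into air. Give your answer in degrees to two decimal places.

From Brewster, n₂/n₁ = tan θ_B = tan 32.15° = 0.6285.
Then sin θ_c = n₂/n₁ = 0.6285, so θ_c = arcsin 0.6285 = 38.94°.

θ_c ≈ 38.94°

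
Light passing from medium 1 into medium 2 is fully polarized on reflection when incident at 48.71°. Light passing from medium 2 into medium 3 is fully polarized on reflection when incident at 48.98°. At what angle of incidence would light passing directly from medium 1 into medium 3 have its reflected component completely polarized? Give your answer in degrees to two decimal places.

θ_B ≈ 52.62°

Each Brewster angle gives a ratio: n₂/n₁ = tan 48.71° = 1.1387, n₃/n₂ = tan 48.98° = 1.1496.
So n₃/n₁ = (n₂/n₁)(n₃/n₂) = 1.1387 × 1.1496 = 1.3090.
θ_B(1→3) = arctan(1.3090) = 52.62°.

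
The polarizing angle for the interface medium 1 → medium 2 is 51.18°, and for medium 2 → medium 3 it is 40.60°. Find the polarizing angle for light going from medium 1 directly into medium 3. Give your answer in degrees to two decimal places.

θ_B ≈ 46.81°

Each Brewster angle gives a ratio: n₂/n₁ = tan 51.18° = 1.2429, n₃/n₂ = tan 40.60° = 0.8571.
n₃/n₁ = 1.0653. Then tan θ_B(1→3) = n₃/n₁, so θ_B(1→3) = arctan(1.0653) = 46.81°.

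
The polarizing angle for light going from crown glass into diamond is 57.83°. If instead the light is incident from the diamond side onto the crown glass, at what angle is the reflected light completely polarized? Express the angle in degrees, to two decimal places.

θ_B' ≈ 32.17°

tan θ_B' = n₁/n₂ = 1/tan θ_B, so θ_B' = 90° − θ_B.
θ_B' = 90° − 57.83° = 32.17°.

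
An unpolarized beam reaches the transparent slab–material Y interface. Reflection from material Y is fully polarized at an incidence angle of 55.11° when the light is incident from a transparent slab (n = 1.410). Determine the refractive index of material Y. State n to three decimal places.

At Brewster's angle, tan θ_B = n₂/n₁ with n₁ on the incident side (a transparent slab) and n₂ on the transmitted side (material Y).
n₂ = n₁ tan θ_B = 1.410 × tan 55.11° = 2.022.

n ≈ 2.022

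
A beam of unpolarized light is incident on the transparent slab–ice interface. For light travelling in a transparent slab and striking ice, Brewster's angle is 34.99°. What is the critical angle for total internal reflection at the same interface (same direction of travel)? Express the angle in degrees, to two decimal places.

n₂/n₁ = tan 34.99° = 0.6999; the critical angle satisfies sin θ_c = n₂/n₁.
θ_c = arcsin(0.6999) = 44.42°.

θ_c ≈ 44.42°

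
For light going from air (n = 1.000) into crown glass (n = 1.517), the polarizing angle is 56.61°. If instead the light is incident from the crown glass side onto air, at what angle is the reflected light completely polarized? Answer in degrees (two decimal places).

Reversing the direction swaps n₁ and n₂, so tan θ_B' = 1/tan θ_B and θ_B' = 90° − θ_B.
Hence θ_B' = 90° − 56.61° = 33.39°.

θ_B' ≈ 33.39°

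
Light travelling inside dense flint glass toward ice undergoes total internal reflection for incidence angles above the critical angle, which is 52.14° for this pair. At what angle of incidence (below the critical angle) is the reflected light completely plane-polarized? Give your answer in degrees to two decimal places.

θ_B ≈ 38.29°

sin θ_c = n₂/n₁, so n₂/n₁ = sin 52.14° = 0.7895.
Brewster: tan θ_B = n₂/n₁ = 0.7895.
θ_B = arctan(0.7895) = 38.29°.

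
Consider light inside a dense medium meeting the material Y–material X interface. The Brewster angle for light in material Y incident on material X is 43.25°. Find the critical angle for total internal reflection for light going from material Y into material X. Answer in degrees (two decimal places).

n₂/n₁ = tan 43.25° = 0.9407; the critical angle satisfies sin θ_c = n₂/n₁.
θ_c = arcsin(0.9407) = 70.17°.

θ_c ≈ 70.17°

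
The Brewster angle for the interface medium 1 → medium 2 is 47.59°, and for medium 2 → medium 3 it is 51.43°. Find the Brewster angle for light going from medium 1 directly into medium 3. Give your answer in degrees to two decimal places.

Each Brewster angle gives a ratio: n₂/n₁ = tan 47.59° = 1.0948, n₃/n₂ = tan 51.43° = 1.2540.
Multiplying, n₃/n₁ = 1.0948 × 1.2540 = 1.3729, and θ_B(1→3) = arctan 1.3729 = 53.93°.

θ_B ≈ 53.93°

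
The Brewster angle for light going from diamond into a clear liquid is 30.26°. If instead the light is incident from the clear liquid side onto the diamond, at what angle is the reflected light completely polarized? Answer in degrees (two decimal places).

θ_B' ≈ 59.74°

The two Brewster angles are complementary: θ_B' = 90° − θ_B = 90° − 30.26° = 59.74°.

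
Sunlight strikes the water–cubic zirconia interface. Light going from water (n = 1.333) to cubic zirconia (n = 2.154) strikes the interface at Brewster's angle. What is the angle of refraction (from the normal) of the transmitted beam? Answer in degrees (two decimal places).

θ_B = arctan(n₂/n₁) = arctan(2.154/1.333) = 58.25°.
At Brewster's angle the reflected and refracted rays are perpendicular, so θ_t = 90° − θ_B = 90° − 58.25° = 31.75°.

θ_t ≈ 31.75°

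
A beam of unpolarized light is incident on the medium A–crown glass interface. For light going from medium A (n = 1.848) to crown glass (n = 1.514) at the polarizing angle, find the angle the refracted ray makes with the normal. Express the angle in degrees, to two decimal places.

θ_t ≈ 50.67°

θ_B = arctan(n₂/n₁) = arctan(1.514/1.848) = 39.33°.
Since θ_B + θ_t = 90° at Brewster incidence, θ_t = 90° − 39.33° = 50.67°.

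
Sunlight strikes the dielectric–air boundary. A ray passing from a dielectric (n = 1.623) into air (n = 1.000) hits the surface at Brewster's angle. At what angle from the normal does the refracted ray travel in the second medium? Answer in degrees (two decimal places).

θ_t ≈ 58.36°

tan θ_B = n₂/n₁ = 1.000/1.623 = 0.6161, so θ_B = 31.64°.
The refracted ray is perpendicular to the reflected ray, so θ_t = 90° − θ_B = 58.36°.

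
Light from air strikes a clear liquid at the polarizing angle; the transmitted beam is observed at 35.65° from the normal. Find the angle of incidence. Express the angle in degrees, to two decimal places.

Since the reflected and refracted rays are at right angles at the polarizing angle, θ_B + θ_t = 90°.
θ_B = 90° − 35.65° = 54.35°.

θ_B ≈ 54.35°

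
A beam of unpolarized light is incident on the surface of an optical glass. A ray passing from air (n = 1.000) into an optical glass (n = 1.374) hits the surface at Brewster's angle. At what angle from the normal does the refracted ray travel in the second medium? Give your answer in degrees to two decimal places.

θ_B = arctan(n₂/n₁) = arctan(1.374/1.000) = 53.95°.
At Brewster's angle the reflected and refracted rays are perpendicular, so θ_t = 90° − θ_B = 90° − 53.95° = 36.05°.

θ_t ≈ 36.05°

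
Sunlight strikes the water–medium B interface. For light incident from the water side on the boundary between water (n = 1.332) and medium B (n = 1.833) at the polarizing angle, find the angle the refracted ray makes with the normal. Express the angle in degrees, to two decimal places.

First find Brewster's angle: tan θ_B = 1.833/1.332 = 1.3761, giving θ_B = 53.99°.
Since θ_B + θ_t = 90° at Brewster incidence, θ_t = 90° − 53.99° = 36.01°.

θ_t ≈ 36.01°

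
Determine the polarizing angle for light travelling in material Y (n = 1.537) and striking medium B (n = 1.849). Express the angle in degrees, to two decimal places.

Brewster's condition: tan θ_B = n₂/n₁ = 1.849/1.537 = 1.2030. Taking the arctangent, θ_B = 50.26°.

θ_B ≈ 50.26°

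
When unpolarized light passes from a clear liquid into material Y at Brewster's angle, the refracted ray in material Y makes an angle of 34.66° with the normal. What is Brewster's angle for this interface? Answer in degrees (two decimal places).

θ_B ≈ 55.34°

Brewster's condition makes the reflected and refracted beams perpendicular: θ_B + θ_t = 90°.
θ_B = 90° − 34.66° = 55.34°.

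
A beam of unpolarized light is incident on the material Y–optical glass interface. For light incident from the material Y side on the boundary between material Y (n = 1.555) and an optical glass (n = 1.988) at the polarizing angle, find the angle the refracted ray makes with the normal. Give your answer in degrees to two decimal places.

First find Brewster's angle: tan θ_B = 1.988/1.555 = 1.2785, giving θ_B = 51.97°.
Since θ_B + θ_t = 90° at Brewster incidence, θ_t = 90° − 51.97° = 38.03°.

θ_t ≈ 38.03°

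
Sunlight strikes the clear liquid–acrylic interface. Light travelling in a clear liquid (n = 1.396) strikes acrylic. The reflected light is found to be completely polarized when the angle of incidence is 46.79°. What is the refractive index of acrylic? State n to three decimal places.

n ≈ 1.486

At the polarizing angle, tan θ_B = n₂/n₁ with n₁ on the incident side (a clear liquid) and n₂ on the transmitted side (acrylic).
n₂ = n₁ tan θ_B = 1.396 × tan 46.79° = 1.486.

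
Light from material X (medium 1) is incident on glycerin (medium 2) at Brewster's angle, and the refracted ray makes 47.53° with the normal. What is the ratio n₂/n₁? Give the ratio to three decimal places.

θ_B + θ_t = 90°, so θ_B = 90° − 47.53° = 42.47°.
Then n₂/n₁ = tan θ_B = tan 42.47° = 0.915.

n₂/n₁ ≈ 0.915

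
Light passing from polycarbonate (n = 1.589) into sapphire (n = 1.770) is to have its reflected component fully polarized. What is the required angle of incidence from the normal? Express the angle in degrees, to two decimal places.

Brewster's condition: tan θ_B = n₂/n₁ = 1.770/1.589 = 1.1139. Taking the arctangent, θ_B = 48.08°.

θ_B ≈ 48.08°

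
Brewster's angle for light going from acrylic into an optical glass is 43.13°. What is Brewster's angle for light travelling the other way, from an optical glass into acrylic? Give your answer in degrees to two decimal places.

θ_B' ≈ 46.87°

tan θ_B' = n₁/n₂ = 1/tan θ_B, so θ_B' = 90° − θ_B.
θ_B' = 90° − 43.13° = 46.87°.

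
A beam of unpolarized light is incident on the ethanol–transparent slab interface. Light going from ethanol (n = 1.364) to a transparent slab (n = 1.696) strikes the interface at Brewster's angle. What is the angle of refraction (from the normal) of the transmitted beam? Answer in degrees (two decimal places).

tan θ_B = n₂/n₁ = 1.696/1.364 = 1.2434, so θ_B = 51.19°.
The refracted ray is perpendicular to the reflected ray, so θ_t = 90° − θ_B = 38.81°.

θ_t ≈ 38.81°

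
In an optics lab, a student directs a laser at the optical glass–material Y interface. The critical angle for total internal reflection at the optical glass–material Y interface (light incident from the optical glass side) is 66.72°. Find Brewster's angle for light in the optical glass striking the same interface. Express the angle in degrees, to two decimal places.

θ_B ≈ 42.57°

sin θ_c = n₂/n₁, so n₂/n₁ = sin 66.72° = 0.9186.
Brewster: tan θ_B = n₂/n₁ = 0.9186.
θ_B = arctan(0.9186) = 42.57°.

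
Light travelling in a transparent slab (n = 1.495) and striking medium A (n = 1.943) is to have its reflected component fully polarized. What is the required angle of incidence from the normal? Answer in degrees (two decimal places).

θ_B ≈ 52.42°

Here n₂/n₁ = 1.943/1.495 = 1.2997, and Brewster's law gives tan θ_B = n₂/n₁. Taking the arctangent, θ_B = 52.42°.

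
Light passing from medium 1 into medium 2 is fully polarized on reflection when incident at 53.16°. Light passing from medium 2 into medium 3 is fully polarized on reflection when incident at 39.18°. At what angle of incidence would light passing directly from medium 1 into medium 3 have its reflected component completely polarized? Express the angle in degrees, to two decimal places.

n₂/n₁ = tan 53.16° = 1.3348 and n₃/n₂ = tan 39.18° = 0.8150.
So n₃/n₁ = (n₂/n₁)(n₃/n₂) = 1.3348 × 0.8150 = 1.0878.
θ_B(1→3) = arctan(1.0878) = 47.41°.

θ_B ≈ 47.41°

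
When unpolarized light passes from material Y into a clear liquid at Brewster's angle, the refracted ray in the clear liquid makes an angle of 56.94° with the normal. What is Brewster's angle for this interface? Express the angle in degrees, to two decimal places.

θ_B ≈ 33.06°

Brewster's condition makes the reflected and refracted beams perpendicular: θ_B + θ_t = 90°.
θ_B = 90° − 56.94° = 33.06°.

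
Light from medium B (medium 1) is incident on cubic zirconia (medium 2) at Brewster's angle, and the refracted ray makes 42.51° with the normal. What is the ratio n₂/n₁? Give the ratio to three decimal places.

n₂/n₁ ≈ 1.091

At Brewster incidence θ_B = 90° − θ_t = 90° − 42.51° = 47.49°.
Then n₂/n₁ = tan θ_B = tan 47.49° = 1.091.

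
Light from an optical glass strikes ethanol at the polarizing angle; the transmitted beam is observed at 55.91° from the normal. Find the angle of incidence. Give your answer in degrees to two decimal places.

Since the reflected and refracted rays are at right angles at the polarizing angle, θ_B + θ_t = 90°.
So θ_B = 90° − θ_t = 90° − 55.91° = 34.09°.

θ_B ≈ 34.09°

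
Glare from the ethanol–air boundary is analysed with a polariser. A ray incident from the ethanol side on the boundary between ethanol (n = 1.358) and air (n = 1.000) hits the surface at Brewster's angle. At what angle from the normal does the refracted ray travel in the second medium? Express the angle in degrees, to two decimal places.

θ_B = arctan(n₂/n₁) = arctan(1.000/1.358) = 36.37°.
At Brewster's angle the reflected and refracted rays are perpendicular, so θ_t = 90° − θ_B = 90° − 36.37° = 53.63°.

θ_t ≈ 53.63°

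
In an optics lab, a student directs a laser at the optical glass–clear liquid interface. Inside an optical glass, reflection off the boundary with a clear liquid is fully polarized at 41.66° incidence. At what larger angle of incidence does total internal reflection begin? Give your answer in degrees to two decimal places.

n₂/n₁ = tan 41.66° = 0.8897; the critical angle satisfies sin θ_c = n₂/n₁.
θ_c = arcsin(0.8897) = 62.84°.

θ_c ≈ 62.84°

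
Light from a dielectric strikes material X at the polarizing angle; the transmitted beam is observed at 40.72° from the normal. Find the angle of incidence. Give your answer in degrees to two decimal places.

Brewster's condition makes the reflected and refracted beams perpendicular: θ_B + θ_t = 90°.
θ_B = 90° − 40.72° = 49.28°.

θ_B ≈ 49.28°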